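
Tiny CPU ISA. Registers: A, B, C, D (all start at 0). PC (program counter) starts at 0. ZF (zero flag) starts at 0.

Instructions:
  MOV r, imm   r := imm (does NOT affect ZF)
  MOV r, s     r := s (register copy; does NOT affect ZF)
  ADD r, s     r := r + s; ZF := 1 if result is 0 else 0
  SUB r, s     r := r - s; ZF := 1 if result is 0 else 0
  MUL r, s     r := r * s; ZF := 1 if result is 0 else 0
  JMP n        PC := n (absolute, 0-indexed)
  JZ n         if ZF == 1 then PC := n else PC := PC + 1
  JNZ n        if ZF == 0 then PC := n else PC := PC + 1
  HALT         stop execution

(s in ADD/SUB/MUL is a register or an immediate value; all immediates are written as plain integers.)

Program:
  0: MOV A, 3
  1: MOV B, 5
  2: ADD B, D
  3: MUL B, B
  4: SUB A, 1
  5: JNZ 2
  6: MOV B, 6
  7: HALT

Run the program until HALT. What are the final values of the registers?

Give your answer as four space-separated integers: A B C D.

Step 1: PC=0 exec 'MOV A, 3'. After: A=3 B=0 C=0 D=0 ZF=0 PC=1
Step 2: PC=1 exec 'MOV B, 5'. After: A=3 B=5 C=0 D=0 ZF=0 PC=2
Step 3: PC=2 exec 'ADD B, D'. After: A=3 B=5 C=0 D=0 ZF=0 PC=3
Step 4: PC=3 exec 'MUL B, B'. After: A=3 B=25 C=0 D=0 ZF=0 PC=4
Step 5: PC=4 exec 'SUB A, 1'. After: A=2 B=25 C=0 D=0 ZF=0 PC=5
Step 6: PC=5 exec 'JNZ 2'. After: A=2 B=25 C=0 D=0 ZF=0 PC=2
Step 7: PC=2 exec 'ADD B, D'. After: A=2 B=25 C=0 D=0 ZF=0 PC=3
Step 8: PC=3 exec 'MUL B, B'. After: A=2 B=625 C=0 D=0 ZF=0 PC=4
Step 9: PC=4 exec 'SUB A, 1'. After: A=1 B=625 C=0 D=0 ZF=0 PC=5
Step 10: PC=5 exec 'JNZ 2'. After: A=1 B=625 C=0 D=0 ZF=0 PC=2
Step 11: PC=2 exec 'ADD B, D'. After: A=1 B=625 C=0 D=0 ZF=0 PC=3
Step 12: PC=3 exec 'MUL B, B'. After: A=1 B=390625 C=0 D=0 ZF=0 PC=4
Step 13: PC=4 exec 'SUB A, 1'. After: A=0 B=390625 C=0 D=0 ZF=1 PC=5
Step 14: PC=5 exec 'JNZ 2'. After: A=0 B=390625 C=0 D=0 ZF=1 PC=6
Step 15: PC=6 exec 'MOV B, 6'. After: A=0 B=6 C=0 D=0 ZF=1 PC=7
Step 16: PC=7 exec 'HALT'. After: A=0 B=6 C=0 D=0 ZF=1 PC=7 HALTED

Answer: 0 6 0 0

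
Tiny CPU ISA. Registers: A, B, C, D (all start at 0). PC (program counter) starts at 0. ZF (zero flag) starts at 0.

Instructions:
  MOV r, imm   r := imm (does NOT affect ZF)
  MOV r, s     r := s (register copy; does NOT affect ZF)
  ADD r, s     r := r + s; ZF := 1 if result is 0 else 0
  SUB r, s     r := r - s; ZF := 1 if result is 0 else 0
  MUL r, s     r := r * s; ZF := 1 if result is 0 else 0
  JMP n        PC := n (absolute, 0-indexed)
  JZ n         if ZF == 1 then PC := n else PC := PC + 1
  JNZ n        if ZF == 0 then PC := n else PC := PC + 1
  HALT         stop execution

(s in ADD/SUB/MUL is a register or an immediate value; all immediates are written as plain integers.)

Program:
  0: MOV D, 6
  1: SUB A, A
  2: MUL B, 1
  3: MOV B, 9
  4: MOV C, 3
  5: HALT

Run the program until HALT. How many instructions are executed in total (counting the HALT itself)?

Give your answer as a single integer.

Step 1: PC=0 exec 'MOV D, 6'. After: A=0 B=0 C=0 D=6 ZF=0 PC=1
Step 2: PC=1 exec 'SUB A, A'. After: A=0 B=0 C=0 D=6 ZF=1 PC=2
Step 3: PC=2 exec 'MUL B, 1'. After: A=0 B=0 C=0 D=6 ZF=1 PC=3
Step 4: PC=3 exec 'MOV B, 9'. After: A=0 B=9 C=0 D=6 ZF=1 PC=4
Step 5: PC=4 exec 'MOV C, 3'. After: A=0 B=9 C=3 D=6 ZF=1 PC=5
Step 6: PC=5 exec 'HALT'. After: A=0 B=9 C=3 D=6 ZF=1 PC=5 HALTED
Total instructions executed: 6

Answer: 6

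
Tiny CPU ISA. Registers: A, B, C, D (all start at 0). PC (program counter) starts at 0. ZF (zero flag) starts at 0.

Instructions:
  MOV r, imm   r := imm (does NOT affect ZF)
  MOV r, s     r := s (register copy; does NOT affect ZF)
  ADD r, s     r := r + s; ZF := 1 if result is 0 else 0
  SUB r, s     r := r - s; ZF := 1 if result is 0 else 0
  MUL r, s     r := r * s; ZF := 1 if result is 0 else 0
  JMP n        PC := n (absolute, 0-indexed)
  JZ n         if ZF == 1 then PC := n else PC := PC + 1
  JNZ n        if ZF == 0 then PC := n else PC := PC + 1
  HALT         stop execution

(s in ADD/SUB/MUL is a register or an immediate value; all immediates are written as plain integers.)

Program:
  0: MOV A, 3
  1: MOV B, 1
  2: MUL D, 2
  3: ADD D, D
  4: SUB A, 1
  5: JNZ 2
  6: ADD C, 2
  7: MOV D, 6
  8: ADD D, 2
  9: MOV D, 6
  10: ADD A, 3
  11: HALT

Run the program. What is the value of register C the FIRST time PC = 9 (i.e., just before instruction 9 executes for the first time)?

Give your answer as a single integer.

Step 1: PC=0 exec 'MOV A, 3'. After: A=3 B=0 C=0 D=0 ZF=0 PC=1
Step 2: PC=1 exec 'MOV B, 1'. After: A=3 B=1 C=0 D=0 ZF=0 PC=2
Step 3: PC=2 exec 'MUL D, 2'. After: A=3 B=1 C=0 D=0 ZF=1 PC=3
Step 4: PC=3 exec 'ADD D, D'. After: A=3 B=1 C=0 D=0 ZF=1 PC=4
Step 5: PC=4 exec 'SUB A, 1'. After: A=2 B=1 C=0 D=0 ZF=0 PC=5
Step 6: PC=5 exec 'JNZ 2'. After: A=2 B=1 C=0 D=0 ZF=0 PC=2
Step 7: PC=2 exec 'MUL D, 2'. After: A=2 B=1 C=0 D=0 ZF=1 PC=3
Step 8: PC=3 exec 'ADD D, D'. After: A=2 B=1 C=0 D=0 ZF=1 PC=4
Step 9: PC=4 exec 'SUB A, 1'. After: A=1 B=1 C=0 D=0 ZF=0 PC=5
Step 10: PC=5 exec 'JNZ 2'. After: A=1 B=1 C=0 D=0 ZF=0 PC=2
Step 11: PC=2 exec 'MUL D, 2'. After: A=1 B=1 C=0 D=0 ZF=1 PC=3
Step 12: PC=3 exec 'ADD D, D'. After: A=1 B=1 C=0 D=0 ZF=1 PC=4
Step 13: PC=4 exec 'SUB A, 1'. After: A=0 B=1 C=0 D=0 ZF=1 PC=5
Step 14: PC=5 exec 'JNZ 2'. After: A=0 B=1 C=0 D=0 ZF=1 PC=6
Step 15: PC=6 exec 'ADD C, 2'. After: A=0 B=1 C=2 D=0 ZF=0 PC=7
Step 16: PC=7 exec 'MOV D, 6'. After: A=0 B=1 C=2 D=6 ZF=0 PC=8
Step 17: PC=8 exec 'ADD D, 2'. After: A=0 B=1 C=2 D=8 ZF=0 PC=9
First time PC=9: C=2

2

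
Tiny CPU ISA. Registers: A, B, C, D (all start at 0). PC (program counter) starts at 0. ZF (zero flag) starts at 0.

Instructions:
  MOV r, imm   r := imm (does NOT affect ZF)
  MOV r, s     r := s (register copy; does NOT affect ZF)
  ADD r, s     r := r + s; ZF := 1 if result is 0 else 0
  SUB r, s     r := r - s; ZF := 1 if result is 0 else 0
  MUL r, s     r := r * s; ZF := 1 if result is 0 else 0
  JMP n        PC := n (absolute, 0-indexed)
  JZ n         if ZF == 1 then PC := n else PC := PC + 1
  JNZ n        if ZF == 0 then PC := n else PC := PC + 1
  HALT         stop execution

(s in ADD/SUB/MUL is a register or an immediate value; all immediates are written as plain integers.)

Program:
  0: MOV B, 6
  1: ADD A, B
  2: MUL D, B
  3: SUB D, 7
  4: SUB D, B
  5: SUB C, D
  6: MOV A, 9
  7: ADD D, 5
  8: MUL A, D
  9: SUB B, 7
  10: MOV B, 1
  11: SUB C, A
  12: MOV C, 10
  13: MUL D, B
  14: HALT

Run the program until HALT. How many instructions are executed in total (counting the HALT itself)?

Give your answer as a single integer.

Answer: 15

Derivation:
Step 1: PC=0 exec 'MOV B, 6'. After: A=0 B=6 C=0 D=0 ZF=0 PC=1
Step 2: PC=1 exec 'ADD A, B'. After: A=6 B=6 C=0 D=0 ZF=0 PC=2
Step 3: PC=2 exec 'MUL D, B'. After: A=6 B=6 C=0 D=0 ZF=1 PC=3
Step 4: PC=3 exec 'SUB D, 7'. After: A=6 B=6 C=0 D=-7 ZF=0 PC=4
Step 5: PC=4 exec 'SUB D, B'. After: A=6 B=6 C=0 D=-13 ZF=0 PC=5
Step 6: PC=5 exec 'SUB C, D'. After: A=6 B=6 C=13 D=-13 ZF=0 PC=6
Step 7: PC=6 exec 'MOV A, 9'. After: A=9 B=6 C=13 D=-13 ZF=0 PC=7
Step 8: PC=7 exec 'ADD D, 5'. After: A=9 B=6 C=13 D=-8 ZF=0 PC=8
Step 9: PC=8 exec 'MUL A, D'. After: A=-72 B=6 C=13 D=-8 ZF=0 PC=9
Step 10: PC=9 exec 'SUB B, 7'. After: A=-72 B=-1 C=13 D=-8 ZF=0 PC=10
Step 11: PC=10 exec 'MOV B, 1'. After: A=-72 B=1 C=13 D=-8 ZF=0 PC=11
Step 12: PC=11 exec 'SUB C, A'. After: A=-72 B=1 C=85 D=-8 ZF=0 PC=12
Step 13: PC=12 exec 'MOV C, 10'. After: A=-72 B=1 C=10 D=-8 ZF=0 PC=13
Step 14: PC=13 exec 'MUL D, B'. After: A=-72 B=1 C=10 D=-8 ZF=0 PC=14
Step 15: PC=14 exec 'HALT'. After: A=-72 B=1 C=10 D=-8 ZF=0 PC=14 HALTED
Total instructions executed: 15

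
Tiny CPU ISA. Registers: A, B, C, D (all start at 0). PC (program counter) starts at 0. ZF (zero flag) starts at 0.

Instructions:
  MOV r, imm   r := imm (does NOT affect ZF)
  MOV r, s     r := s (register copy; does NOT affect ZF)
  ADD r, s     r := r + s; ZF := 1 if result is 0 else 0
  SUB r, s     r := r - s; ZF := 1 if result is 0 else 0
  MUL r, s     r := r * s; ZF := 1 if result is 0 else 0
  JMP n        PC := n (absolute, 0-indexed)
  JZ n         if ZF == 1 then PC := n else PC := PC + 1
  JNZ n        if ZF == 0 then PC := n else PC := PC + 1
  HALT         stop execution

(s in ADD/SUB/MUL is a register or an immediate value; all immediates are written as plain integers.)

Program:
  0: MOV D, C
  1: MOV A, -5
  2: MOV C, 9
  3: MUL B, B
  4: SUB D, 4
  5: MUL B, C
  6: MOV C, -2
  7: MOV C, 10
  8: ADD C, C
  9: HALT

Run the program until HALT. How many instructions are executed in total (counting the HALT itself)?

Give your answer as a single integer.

Step 1: PC=0 exec 'MOV D, C'. After: A=0 B=0 C=0 D=0 ZF=0 PC=1
Step 2: PC=1 exec 'MOV A, -5'. After: A=-5 B=0 C=0 D=0 ZF=0 PC=2
Step 3: PC=2 exec 'MOV C, 9'. After: A=-5 B=0 C=9 D=0 ZF=0 PC=3
Step 4: PC=3 exec 'MUL B, B'. After: A=-5 B=0 C=9 D=0 ZF=1 PC=4
Step 5: PC=4 exec 'SUB D, 4'. After: A=-5 B=0 C=9 D=-4 ZF=0 PC=5
Step 6: PC=5 exec 'MUL B, C'. After: A=-5 B=0 C=9 D=-4 ZF=1 PC=6
Step 7: PC=6 exec 'MOV C, -2'. After: A=-5 B=0 C=-2 D=-4 ZF=1 PC=7
Step 8: PC=7 exec 'MOV C, 10'. After: A=-5 B=0 C=10 D=-4 ZF=1 PC=8
Step 9: PC=8 exec 'ADD C, C'. After: A=-5 B=0 C=20 D=-4 ZF=0 PC=9
Step 10: PC=9 exec 'HALT'. After: A=-5 B=0 C=20 D=-4 ZF=0 PC=9 HALTED
Total instructions executed: 10

Answer: 10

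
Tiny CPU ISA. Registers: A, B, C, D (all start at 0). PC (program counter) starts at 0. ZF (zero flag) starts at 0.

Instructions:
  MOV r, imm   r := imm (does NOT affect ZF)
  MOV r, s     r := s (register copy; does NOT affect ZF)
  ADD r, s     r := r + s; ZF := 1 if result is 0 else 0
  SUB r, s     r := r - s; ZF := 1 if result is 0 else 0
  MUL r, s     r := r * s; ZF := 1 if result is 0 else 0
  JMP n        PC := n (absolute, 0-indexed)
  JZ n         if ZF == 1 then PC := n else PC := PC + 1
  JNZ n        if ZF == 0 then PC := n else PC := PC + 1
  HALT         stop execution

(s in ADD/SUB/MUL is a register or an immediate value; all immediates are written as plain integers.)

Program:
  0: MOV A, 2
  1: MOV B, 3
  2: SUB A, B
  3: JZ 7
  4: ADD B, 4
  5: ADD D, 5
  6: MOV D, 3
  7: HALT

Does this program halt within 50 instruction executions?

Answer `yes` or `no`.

Step 1: PC=0 exec 'MOV A, 2'. After: A=2 B=0 C=0 D=0 ZF=0 PC=1
Step 2: PC=1 exec 'MOV B, 3'. After: A=2 B=3 C=0 D=0 ZF=0 PC=2
Step 3: PC=2 exec 'SUB A, B'. After: A=-1 B=3 C=0 D=0 ZF=0 PC=3
Step 4: PC=3 exec 'JZ 7'. After: A=-1 B=3 C=0 D=0 ZF=0 PC=4
Step 5: PC=4 exec 'ADD B, 4'. After: A=-1 B=7 C=0 D=0 ZF=0 PC=5
Step 6: PC=5 exec 'ADD D, 5'. After: A=-1 B=7 C=0 D=5 ZF=0 PC=6
Step 7: PC=6 exec 'MOV D, 3'. After: A=-1 B=7 C=0 D=3 ZF=0 PC=7
Step 8: PC=7 exec 'HALT'. After: A=-1 B=7 C=0 D=3 ZF=0 PC=7 HALTED

Answer: yes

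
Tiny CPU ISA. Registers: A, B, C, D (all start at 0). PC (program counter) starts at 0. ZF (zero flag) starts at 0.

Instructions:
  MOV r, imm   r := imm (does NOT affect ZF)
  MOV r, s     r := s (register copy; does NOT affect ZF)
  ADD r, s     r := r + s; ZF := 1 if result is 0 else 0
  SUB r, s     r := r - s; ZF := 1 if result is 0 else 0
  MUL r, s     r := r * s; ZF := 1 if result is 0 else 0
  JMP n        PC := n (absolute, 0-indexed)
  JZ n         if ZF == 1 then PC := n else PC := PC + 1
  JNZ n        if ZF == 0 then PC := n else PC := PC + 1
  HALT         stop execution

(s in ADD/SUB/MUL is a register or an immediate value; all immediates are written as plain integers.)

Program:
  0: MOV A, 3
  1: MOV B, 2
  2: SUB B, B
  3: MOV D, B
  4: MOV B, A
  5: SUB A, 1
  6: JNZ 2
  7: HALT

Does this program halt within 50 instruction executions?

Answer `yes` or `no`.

Answer: yes

Derivation:
Step 1: PC=0 exec 'MOV A, 3'. After: A=3 B=0 C=0 D=0 ZF=0 PC=1
Step 2: PC=1 exec 'MOV B, 2'. After: A=3 B=2 C=0 D=0 ZF=0 PC=2
Step 3: PC=2 exec 'SUB B, B'. After: A=3 B=0 C=0 D=0 ZF=1 PC=3
Step 4: PC=3 exec 'MOV D, B'. After: A=3 B=0 C=0 D=0 ZF=1 PC=4
Step 5: PC=4 exec 'MOV B, A'. After: A=3 B=3 C=0 D=0 ZF=1 PC=5
Step 6: PC=5 exec 'SUB A, 1'. After: A=2 B=3 C=0 D=0 ZF=0 PC=6
Step 7: PC=6 exec 'JNZ 2'. After: A=2 B=3 C=0 D=0 ZF=0 PC=2
Step 8: PC=2 exec 'SUB B, B'. After: A=2 B=0 C=0 D=0 ZF=1 PC=3
Step 9: PC=3 exec 'MOV D, B'. After: A=2 B=0 C=0 D=0 ZF=1 PC=4
Step 10: PC=4 exec 'MOV B, A'. After: A=2 B=2 C=0 D=0 ZF=1 PC=5
Step 11: PC=5 exec 'SUB A, 1'. After: A=1 B=2 C=0 D=0 ZF=0 PC=6
Step 12: PC=6 exec 'JNZ 2'. After: A=1 B=2 C=0 D=0 ZF=0 PC=2
Step 13: PC=2 exec 'SUB B, B'. After: A=1 B=0 C=0 D=0 ZF=1 PC=3
Step 14: PC=3 exec 'MOV D, B'. After: A=1 B=0 C=0 D=0 ZF=1 PC=4
Step 15: PC=4 exec 'MOV B, A'. After: A=1 B=1 C=0 D=0 ZF=1 PC=5
Step 16: PC=5 exec 'SUB A, 1'. After: A=0 B=1 C=0 D=0 ZF=1 PC=6
Step 17: PC=6 exec 'JNZ 2'. After: A=0 B=1 C=0 D=0 ZF=1 PC=7
Step 18: PC=7 exec 'HALT'. After: A=0 B=1 C=0 D=0 ZF=1 PC=7 HALTED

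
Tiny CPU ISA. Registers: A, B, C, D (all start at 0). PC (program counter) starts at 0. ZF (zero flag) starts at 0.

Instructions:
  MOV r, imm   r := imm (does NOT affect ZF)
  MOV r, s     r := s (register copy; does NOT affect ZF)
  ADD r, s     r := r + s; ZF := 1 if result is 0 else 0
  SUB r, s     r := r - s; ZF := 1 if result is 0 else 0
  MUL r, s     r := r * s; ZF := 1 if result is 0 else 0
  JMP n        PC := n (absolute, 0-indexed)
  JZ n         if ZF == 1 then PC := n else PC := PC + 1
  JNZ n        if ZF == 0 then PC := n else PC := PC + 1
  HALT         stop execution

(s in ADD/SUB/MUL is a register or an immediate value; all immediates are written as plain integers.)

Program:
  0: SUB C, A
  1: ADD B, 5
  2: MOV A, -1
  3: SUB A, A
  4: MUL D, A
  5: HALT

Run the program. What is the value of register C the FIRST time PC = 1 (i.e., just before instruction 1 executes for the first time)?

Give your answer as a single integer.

Step 1: PC=0 exec 'SUB C, A'. After: A=0 B=0 C=0 D=0 ZF=1 PC=1
First time PC=1: C=0

0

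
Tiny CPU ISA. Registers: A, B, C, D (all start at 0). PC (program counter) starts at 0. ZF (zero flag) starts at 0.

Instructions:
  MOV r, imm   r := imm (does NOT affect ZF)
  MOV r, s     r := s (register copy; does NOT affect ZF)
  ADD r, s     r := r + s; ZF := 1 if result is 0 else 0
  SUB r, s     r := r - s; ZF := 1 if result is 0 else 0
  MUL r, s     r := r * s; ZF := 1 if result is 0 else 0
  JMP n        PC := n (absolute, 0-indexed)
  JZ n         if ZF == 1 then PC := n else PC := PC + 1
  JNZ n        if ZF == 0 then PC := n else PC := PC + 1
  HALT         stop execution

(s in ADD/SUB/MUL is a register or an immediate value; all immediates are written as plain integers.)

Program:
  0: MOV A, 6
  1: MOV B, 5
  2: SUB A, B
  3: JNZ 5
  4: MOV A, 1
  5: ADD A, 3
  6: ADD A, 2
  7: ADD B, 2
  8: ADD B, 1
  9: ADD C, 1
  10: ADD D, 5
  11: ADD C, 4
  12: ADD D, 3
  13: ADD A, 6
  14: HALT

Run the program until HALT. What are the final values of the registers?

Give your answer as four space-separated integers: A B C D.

Answer: 12 8 5 8

Derivation:
Step 1: PC=0 exec 'MOV A, 6'. After: A=6 B=0 C=0 D=0 ZF=0 PC=1
Step 2: PC=1 exec 'MOV B, 5'. After: A=6 B=5 C=0 D=0 ZF=0 PC=2
Step 3: PC=2 exec 'SUB A, B'. After: A=1 B=5 C=0 D=0 ZF=0 PC=3
Step 4: PC=3 exec 'JNZ 5'. After: A=1 B=5 C=0 D=0 ZF=0 PC=5
Step 5: PC=5 exec 'ADD A, 3'. After: A=4 B=5 C=0 D=0 ZF=0 PC=6
Step 6: PC=6 exec 'ADD A, 2'. After: A=6 B=5 C=0 D=0 ZF=0 PC=7
Step 7: PC=7 exec 'ADD B, 2'. After: A=6 B=7 C=0 D=0 ZF=0 PC=8
Step 8: PC=8 exec 'ADD B, 1'. After: A=6 B=8 C=0 D=0 ZF=0 PC=9
Step 9: PC=9 exec 'ADD C, 1'. After: A=6 B=8 C=1 D=0 ZF=0 PC=10
Step 10: PC=10 exec 'ADD D, 5'. After: A=6 B=8 C=1 D=5 ZF=0 PC=11
Step 11: PC=11 exec 'ADD C, 4'. After: A=6 B=8 C=5 D=5 ZF=0 PC=12
Step 12: PC=12 exec 'ADD D, 3'. After: A=6 B=8 C=5 D=8 ZF=0 PC=13
Step 13: PC=13 exec 'ADD A, 6'. After: A=12 B=8 C=5 D=8 ZF=0 PC=14
Step 14: PC=14 exec 'HALT'. After: A=12 B=8 C=5 D=8 ZF=0 PC=14 HALTED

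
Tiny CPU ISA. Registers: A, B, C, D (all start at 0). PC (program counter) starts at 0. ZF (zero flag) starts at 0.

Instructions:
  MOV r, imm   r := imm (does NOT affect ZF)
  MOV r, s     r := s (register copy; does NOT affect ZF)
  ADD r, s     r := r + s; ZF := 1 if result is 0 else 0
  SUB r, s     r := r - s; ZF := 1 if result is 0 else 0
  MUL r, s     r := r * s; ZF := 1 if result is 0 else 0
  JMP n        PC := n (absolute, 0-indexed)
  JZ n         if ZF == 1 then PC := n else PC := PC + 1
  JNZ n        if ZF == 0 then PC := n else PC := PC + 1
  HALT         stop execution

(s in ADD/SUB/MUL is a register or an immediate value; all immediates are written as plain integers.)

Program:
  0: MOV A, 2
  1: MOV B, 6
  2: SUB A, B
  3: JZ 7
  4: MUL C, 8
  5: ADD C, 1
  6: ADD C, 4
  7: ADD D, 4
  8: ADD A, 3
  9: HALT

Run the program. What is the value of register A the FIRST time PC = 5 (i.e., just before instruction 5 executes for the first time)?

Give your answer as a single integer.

Step 1: PC=0 exec 'MOV A, 2'. After: A=2 B=0 C=0 D=0 ZF=0 PC=1
Step 2: PC=1 exec 'MOV B, 6'. After: A=2 B=6 C=0 D=0 ZF=0 PC=2
Step 3: PC=2 exec 'SUB A, B'. After: A=-4 B=6 C=0 D=0 ZF=0 PC=3
Step 4: PC=3 exec 'JZ 7'. After: A=-4 B=6 C=0 D=0 ZF=0 PC=4
Step 5: PC=4 exec 'MUL C, 8'. After: A=-4 B=6 C=0 D=0 ZF=1 PC=5
First time PC=5: A=-4

-4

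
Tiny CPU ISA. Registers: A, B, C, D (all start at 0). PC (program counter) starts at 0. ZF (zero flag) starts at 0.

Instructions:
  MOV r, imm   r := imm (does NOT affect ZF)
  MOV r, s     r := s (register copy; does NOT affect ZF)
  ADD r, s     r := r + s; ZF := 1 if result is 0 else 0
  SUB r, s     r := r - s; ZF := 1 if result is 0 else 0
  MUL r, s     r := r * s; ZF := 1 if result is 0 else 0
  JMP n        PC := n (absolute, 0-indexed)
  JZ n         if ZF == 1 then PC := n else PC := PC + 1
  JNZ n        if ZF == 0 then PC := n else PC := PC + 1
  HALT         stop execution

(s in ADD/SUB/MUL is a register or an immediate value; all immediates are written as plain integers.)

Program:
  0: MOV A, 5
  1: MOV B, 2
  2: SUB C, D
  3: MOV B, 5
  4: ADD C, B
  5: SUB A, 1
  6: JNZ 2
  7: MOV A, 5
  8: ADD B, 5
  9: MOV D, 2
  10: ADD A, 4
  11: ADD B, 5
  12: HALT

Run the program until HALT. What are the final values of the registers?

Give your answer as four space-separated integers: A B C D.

Step 1: PC=0 exec 'MOV A, 5'. After: A=5 B=0 C=0 D=0 ZF=0 PC=1
Step 2: PC=1 exec 'MOV B, 2'. After: A=5 B=2 C=0 D=0 ZF=0 PC=2
Step 3: PC=2 exec 'SUB C, D'. After: A=5 B=2 C=0 D=0 ZF=1 PC=3
Step 4: PC=3 exec 'MOV B, 5'. After: A=5 B=5 C=0 D=0 ZF=1 PC=4
Step 5: PC=4 exec 'ADD C, B'. After: A=5 B=5 C=5 D=0 ZF=0 PC=5
Step 6: PC=5 exec 'SUB A, 1'. After: A=4 B=5 C=5 D=0 ZF=0 PC=6
Step 7: PC=6 exec 'JNZ 2'. After: A=4 B=5 C=5 D=0 ZF=0 PC=2
Step 8: PC=2 exec 'SUB C, D'. After: A=4 B=5 C=5 D=0 ZF=0 PC=3
Step 9: PC=3 exec 'MOV B, 5'. After: A=4 B=5 C=5 D=0 ZF=0 PC=4
Step 10: PC=4 exec 'ADD C, B'. After: A=4 B=5 C=10 D=0 ZF=0 PC=5
Step 11: PC=5 exec 'SUB A, 1'. After: A=3 B=5 C=10 D=0 ZF=0 PC=6
Step 12: PC=6 exec 'JNZ 2'. After: A=3 B=5 C=10 D=0 ZF=0 PC=2
Step 13: PC=2 exec 'SUB C, D'. After: A=3 B=5 C=10 D=0 ZF=0 PC=3
Step 14: PC=3 exec 'MOV B, 5'. After: A=3 B=5 C=10 D=0 ZF=0 PC=4
Step 15: PC=4 exec 'ADD C, B'. After: A=3 B=5 C=15 D=0 ZF=0 PC=5
Step 16: PC=5 exec 'SUB A, 1'. After: A=2 B=5 C=15 D=0 ZF=0 PC=6
Step 17: PC=6 exec 'JNZ 2'. After: A=2 B=5 C=15 D=0 ZF=0 PC=2
Step 18: PC=2 exec 'SUB C, D'. After: A=2 B=5 C=15 D=0 ZF=0 PC=3
Step 19: PC=3 exec 'MOV B, 5'. After: A=2 B=5 C=15 D=0 ZF=0 PC=4
Step 20: PC=4 exec 'ADD C, B'. After: A=2 B=5 C=20 D=0 ZF=0 PC=5
Step 21: PC=5 exec 'SUB A, 1'. After: A=1 B=5 C=20 D=0 ZF=0 PC=6
Step 22: PC=6 exec 'JNZ 2'. After: A=1 B=5 C=20 D=0 ZF=0 PC=2
Step 23: PC=2 exec 'SUB C, D'. After: A=1 B=5 C=20 D=0 ZF=0 PC=3
Step 24: PC=3 exec 'MOV B, 5'. After: A=1 B=5 C=20 D=0 ZF=0 PC=4
Step 25: PC=4 exec 'ADD C, B'. After: A=1 B=5 C=25 D=0 ZF=0 PC=5
Step 26: PC=5 exec 'SUB A, 1'. After: A=0 B=5 C=25 D=0 ZF=1 PC=6
Step 27: PC=6 exec 'JNZ 2'. After: A=0 B=5 C=25 D=0 ZF=1 PC=7
Step 28: PC=7 exec 'MOV A, 5'. After: A=5 B=5 C=25 D=0 ZF=1 PC=8
Step 29: PC=8 exec 'ADD B, 5'. After: A=5 B=10 C=25 D=0 ZF=0 PC=9
Step 30: PC=9 exec 'MOV D, 2'. After: A=5 B=10 C=25 D=2 ZF=0 PC=10
Step 31: PC=10 exec 'ADD A, 4'. After: A=9 B=10 C=25 D=2 ZF=0 PC=11
Step 32: PC=11 exec 'ADD B, 5'. After: A=9 B=15 C=25 D=2 ZF=0 PC=12
Step 33: PC=12 exec 'HALT'. After: A=9 B=15 C=25 D=2 ZF=0 PC=12 HALTED

Answer: 9 15 25 2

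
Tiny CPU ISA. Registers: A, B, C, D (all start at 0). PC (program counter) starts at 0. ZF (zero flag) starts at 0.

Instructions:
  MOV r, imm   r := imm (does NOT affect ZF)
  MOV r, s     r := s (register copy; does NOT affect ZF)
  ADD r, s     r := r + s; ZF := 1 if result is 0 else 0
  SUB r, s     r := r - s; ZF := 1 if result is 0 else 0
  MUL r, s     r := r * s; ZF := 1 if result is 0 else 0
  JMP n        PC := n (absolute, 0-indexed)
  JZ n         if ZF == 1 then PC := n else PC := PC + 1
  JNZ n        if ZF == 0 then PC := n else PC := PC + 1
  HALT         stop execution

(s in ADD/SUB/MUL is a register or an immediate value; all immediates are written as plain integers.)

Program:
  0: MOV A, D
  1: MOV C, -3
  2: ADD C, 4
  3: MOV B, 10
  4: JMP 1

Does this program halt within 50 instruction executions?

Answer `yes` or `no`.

Answer: no

Derivation:
Step 1: PC=0 exec 'MOV A, D'. After: A=0 B=0 C=0 D=0 ZF=0 PC=1
Step 2: PC=1 exec 'MOV C, -3'. After: A=0 B=0 C=-3 D=0 ZF=0 PC=2
Step 3: PC=2 exec 'ADD C, 4'. After: A=0 B=0 C=1 D=0 ZF=0 PC=3
Step 4: PC=3 exec 'MOV B, 10'. After: A=0 B=10 C=1 D=0 ZF=0 PC=4
Step 5: PC=4 exec 'JMP 1'. After: A=0 B=10 C=1 D=0 ZF=0 PC=1
Step 6: PC=1 exec 'MOV C, -3'. After: A=0 B=10 C=-3 D=0 ZF=0 PC=2
Step 7: PC=2 exec 'ADD C, 4'. After: A=0 B=10 C=1 D=0 ZF=0 PC=3
Step 8: PC=3 exec 'MOV B, 10'. After: A=0 B=10 C=1 D=0 ZF=0 PC=4
State after step 8 equals state after step 4: the program is in a cycle of length 4 and will never halt.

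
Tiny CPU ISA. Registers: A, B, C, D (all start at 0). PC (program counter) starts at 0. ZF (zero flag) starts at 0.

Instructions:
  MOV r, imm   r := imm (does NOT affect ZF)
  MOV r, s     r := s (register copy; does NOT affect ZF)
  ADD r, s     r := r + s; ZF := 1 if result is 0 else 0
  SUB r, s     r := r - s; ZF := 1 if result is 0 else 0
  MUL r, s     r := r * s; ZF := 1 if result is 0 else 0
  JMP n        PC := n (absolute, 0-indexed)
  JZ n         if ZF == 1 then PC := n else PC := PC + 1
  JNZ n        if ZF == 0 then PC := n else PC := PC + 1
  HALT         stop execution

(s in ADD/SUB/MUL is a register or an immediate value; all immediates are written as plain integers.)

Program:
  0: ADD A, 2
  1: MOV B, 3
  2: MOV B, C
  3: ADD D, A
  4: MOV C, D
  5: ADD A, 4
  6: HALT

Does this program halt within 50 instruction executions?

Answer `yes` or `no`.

Step 1: PC=0 exec 'ADD A, 2'. After: A=2 B=0 C=0 D=0 ZF=0 PC=1
Step 2: PC=1 exec 'MOV B, 3'. After: A=2 B=3 C=0 D=0 ZF=0 PC=2
Step 3: PC=2 exec 'MOV B, C'. After: A=2 B=0 C=0 D=0 ZF=0 PC=3
Step 4: PC=3 exec 'ADD D, A'. After: A=2 B=0 C=0 D=2 ZF=0 PC=4
Step 5: PC=4 exec 'MOV C, D'. After: A=2 B=0 C=2 D=2 ZF=0 PC=5
Step 6: PC=5 exec 'ADD A, 4'. After: A=6 B=0 C=2 D=2 ZF=0 PC=6
Step 7: PC=6 exec 'HALT'. After: A=6 B=0 C=2 D=2 ZF=0 PC=6 HALTED

Answer: yes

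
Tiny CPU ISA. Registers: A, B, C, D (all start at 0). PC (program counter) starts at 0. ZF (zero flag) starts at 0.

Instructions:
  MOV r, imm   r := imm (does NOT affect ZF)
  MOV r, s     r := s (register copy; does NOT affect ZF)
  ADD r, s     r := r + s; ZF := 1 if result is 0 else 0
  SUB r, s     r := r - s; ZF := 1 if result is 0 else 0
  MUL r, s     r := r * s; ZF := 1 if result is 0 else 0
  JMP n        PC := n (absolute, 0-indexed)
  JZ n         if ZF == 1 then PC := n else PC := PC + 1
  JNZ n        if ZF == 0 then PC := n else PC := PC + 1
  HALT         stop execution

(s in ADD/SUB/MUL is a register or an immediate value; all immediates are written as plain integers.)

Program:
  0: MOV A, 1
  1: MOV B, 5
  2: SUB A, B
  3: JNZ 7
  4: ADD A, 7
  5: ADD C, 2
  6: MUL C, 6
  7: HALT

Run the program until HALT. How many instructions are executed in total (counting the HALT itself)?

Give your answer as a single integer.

Step 1: PC=0 exec 'MOV A, 1'. After: A=1 B=0 C=0 D=0 ZF=0 PC=1
Step 2: PC=1 exec 'MOV B, 5'. After: A=1 B=5 C=0 D=0 ZF=0 PC=2
Step 3: PC=2 exec 'SUB A, B'. After: A=-4 B=5 C=0 D=0 ZF=0 PC=3
Step 4: PC=3 exec 'JNZ 7'. After: A=-4 B=5 C=0 D=0 ZF=0 PC=7
Step 5: PC=7 exec 'HALT'. After: A=-4 B=5 C=0 D=0 ZF=0 PC=7 HALTED
Total instructions executed: 5

Answer: 5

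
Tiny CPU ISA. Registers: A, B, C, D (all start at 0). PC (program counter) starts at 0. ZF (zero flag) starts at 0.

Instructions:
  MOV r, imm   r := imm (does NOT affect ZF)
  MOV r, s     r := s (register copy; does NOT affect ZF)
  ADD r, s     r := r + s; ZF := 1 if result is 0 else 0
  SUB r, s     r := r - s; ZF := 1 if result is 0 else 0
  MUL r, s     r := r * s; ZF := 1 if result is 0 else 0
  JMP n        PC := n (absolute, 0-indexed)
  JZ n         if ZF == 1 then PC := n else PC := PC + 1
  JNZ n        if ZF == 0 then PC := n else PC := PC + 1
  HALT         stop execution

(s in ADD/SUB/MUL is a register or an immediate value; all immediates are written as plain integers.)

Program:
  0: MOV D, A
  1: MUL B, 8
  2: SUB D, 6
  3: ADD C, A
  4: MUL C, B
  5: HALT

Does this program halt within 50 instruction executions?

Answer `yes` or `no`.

Answer: yes

Derivation:
Step 1: PC=0 exec 'MOV D, A'. After: A=0 B=0 C=0 D=0 ZF=0 PC=1
Step 2: PC=1 exec 'MUL B, 8'. After: A=0 B=0 C=0 D=0 ZF=1 PC=2
Step 3: PC=2 exec 'SUB D, 6'. After: A=0 B=0 C=0 D=-6 ZF=0 PC=3
Step 4: PC=3 exec 'ADD C, A'. After: A=0 B=0 C=0 D=-6 ZF=1 PC=4
Step 5: PC=4 exec 'MUL C, B'. After: A=0 B=0 C=0 D=-6 ZF=1 PC=5
Step 6: PC=5 exec 'HALT'. After: A=0 B=0 C=0 D=-6 ZF=1 PC=5 HALTED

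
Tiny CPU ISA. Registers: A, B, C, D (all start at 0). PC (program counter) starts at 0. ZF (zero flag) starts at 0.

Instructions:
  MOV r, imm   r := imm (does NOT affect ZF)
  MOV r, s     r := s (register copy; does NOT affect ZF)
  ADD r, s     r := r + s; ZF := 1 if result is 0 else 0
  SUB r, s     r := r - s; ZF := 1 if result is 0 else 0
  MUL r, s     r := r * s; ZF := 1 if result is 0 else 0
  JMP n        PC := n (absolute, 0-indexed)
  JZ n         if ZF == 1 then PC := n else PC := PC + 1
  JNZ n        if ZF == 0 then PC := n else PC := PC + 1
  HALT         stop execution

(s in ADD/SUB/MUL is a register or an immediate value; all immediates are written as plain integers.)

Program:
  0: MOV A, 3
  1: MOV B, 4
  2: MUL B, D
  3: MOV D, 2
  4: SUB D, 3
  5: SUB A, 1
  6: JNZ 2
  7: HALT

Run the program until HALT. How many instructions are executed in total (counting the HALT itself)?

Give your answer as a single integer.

Step 1: PC=0 exec 'MOV A, 3'. After: A=3 B=0 C=0 D=0 ZF=0 PC=1
Step 2: PC=1 exec 'MOV B, 4'. After: A=3 B=4 C=0 D=0 ZF=0 PC=2
Step 3: PC=2 exec 'MUL B, D'. After: A=3 B=0 C=0 D=0 ZF=1 PC=3
Step 4: PC=3 exec 'MOV D, 2'. After: A=3 B=0 C=0 D=2 ZF=1 PC=4
Step 5: PC=4 exec 'SUB D, 3'. After: A=3 B=0 C=0 D=-1 ZF=0 PC=5
Step 6: PC=5 exec 'SUB A, 1'. After: A=2 B=0 C=0 D=-1 ZF=0 PC=6
Step 7: PC=6 exec 'JNZ 2'. After: A=2 B=0 C=0 D=-1 ZF=0 PC=2
Step 8: PC=2 exec 'MUL B, D'. After: A=2 B=0 C=0 D=-1 ZF=1 PC=3
Step 9: PC=3 exec 'MOV D, 2'. After: A=2 B=0 C=0 D=2 ZF=1 PC=4
Step 10: PC=4 exec 'SUB D, 3'. After: A=2 B=0 C=0 D=-1 ZF=0 PC=5
Step 11: PC=5 exec 'SUB A, 1'. After: A=1 B=0 C=0 D=-1 ZF=0 PC=6
Step 12: PC=6 exec 'JNZ 2'. After: A=1 B=0 C=0 D=-1 ZF=0 PC=2
Step 13: PC=2 exec 'MUL B, D'. After: A=1 B=0 C=0 D=-1 ZF=1 PC=3
Step 14: PC=3 exec 'MOV D, 2'. After: A=1 B=0 C=0 D=2 ZF=1 PC=4
Step 15: PC=4 exec 'SUB D, 3'. After: A=1 B=0 C=0 D=-1 ZF=0 PC=5
Step 16: PC=5 exec 'SUB A, 1'. After: A=0 B=0 C=0 D=-1 ZF=1 PC=6
Step 17: PC=6 exec 'JNZ 2'. After: A=0 B=0 C=0 D=-1 ZF=1 PC=7
Step 18: PC=7 exec 'HALT'. After: A=0 B=0 C=0 D=-1 ZF=1 PC=7 HALTED
Total instructions executed: 18

Answer: 18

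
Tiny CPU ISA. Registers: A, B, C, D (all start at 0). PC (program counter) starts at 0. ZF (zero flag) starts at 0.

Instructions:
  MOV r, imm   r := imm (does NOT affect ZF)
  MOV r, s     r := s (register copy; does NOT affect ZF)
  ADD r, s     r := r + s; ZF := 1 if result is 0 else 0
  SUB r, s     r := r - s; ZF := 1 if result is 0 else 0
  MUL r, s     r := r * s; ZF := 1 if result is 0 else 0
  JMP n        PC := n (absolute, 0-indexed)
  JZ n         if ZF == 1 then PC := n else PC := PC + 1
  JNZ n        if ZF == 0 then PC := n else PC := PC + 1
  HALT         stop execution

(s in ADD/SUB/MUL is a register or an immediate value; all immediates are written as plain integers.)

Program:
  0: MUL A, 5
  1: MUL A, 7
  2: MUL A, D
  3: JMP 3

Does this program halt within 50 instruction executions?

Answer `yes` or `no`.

Step 1: PC=0 exec 'MUL A, 5'. After: A=0 B=0 C=0 D=0 ZF=1 PC=1
Step 2: PC=1 exec 'MUL A, 7'. After: A=0 B=0 C=0 D=0 ZF=1 PC=2
Step 3: PC=2 exec 'MUL A, D'. After: A=0 B=0 C=0 D=0 ZF=1 PC=3
Step 4: PC=3 exec 'JMP 3'. After: A=0 B=0 C=0 D=0 ZF=1 PC=3
State after step 4 equals state after step 3: the program is in a cycle of length 1 and will never halt.

Answer: no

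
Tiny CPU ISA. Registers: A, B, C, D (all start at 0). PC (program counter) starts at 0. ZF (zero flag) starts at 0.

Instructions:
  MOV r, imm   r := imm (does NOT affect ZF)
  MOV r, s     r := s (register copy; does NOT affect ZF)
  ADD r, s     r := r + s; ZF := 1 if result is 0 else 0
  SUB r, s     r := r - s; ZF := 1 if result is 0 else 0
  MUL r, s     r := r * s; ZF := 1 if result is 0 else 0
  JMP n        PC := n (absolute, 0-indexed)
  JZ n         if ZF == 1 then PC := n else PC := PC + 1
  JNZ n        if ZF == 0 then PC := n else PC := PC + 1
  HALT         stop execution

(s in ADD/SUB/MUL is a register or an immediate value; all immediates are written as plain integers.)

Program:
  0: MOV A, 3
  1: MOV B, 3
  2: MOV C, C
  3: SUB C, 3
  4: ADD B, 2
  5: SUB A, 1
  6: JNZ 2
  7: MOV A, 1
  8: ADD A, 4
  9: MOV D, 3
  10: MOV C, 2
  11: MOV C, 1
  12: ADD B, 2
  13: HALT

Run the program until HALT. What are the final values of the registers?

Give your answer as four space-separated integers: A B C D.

Answer: 5 11 1 3

Derivation:
Step 1: PC=0 exec 'MOV A, 3'. After: A=3 B=0 C=0 D=0 ZF=0 PC=1
Step 2: PC=1 exec 'MOV B, 3'. After: A=3 B=3 C=0 D=0 ZF=0 PC=2
Step 3: PC=2 exec 'MOV C, C'. After: A=3 B=3 C=0 D=0 ZF=0 PC=3
Step 4: PC=3 exec 'SUB C, 3'. After: A=3 B=3 C=-3 D=0 ZF=0 PC=4
Step 5: PC=4 exec 'ADD B, 2'. After: A=3 B=5 C=-3 D=0 ZF=0 PC=5
Step 6: PC=5 exec 'SUB A, 1'. After: A=2 B=5 C=-3 D=0 ZF=0 PC=6
Step 7: PC=6 exec 'JNZ 2'. After: A=2 B=5 C=-3 D=0 ZF=0 PC=2
Step 8: PC=2 exec 'MOV C, C'. After: A=2 B=5 C=-3 D=0 ZF=0 PC=3
Step 9: PC=3 exec 'SUB C, 3'. After: A=2 B=5 C=-6 D=0 ZF=0 PC=4
Step 10: PC=4 exec 'ADD B, 2'. After: A=2 B=7 C=-6 D=0 ZF=0 PC=5
Step 11: PC=5 exec 'SUB A, 1'. After: A=1 B=7 C=-6 D=0 ZF=0 PC=6
Step 12: PC=6 exec 'JNZ 2'. After: A=1 B=7 C=-6 D=0 ZF=0 PC=2
Step 13: PC=2 exec 'MOV C, C'. After: A=1 B=7 C=-6 D=0 ZF=0 PC=3
Step 14: PC=3 exec 'SUB C, 3'. After: A=1 B=7 C=-9 D=0 ZF=0 PC=4
Step 15: PC=4 exec 'ADD B, 2'. After: A=1 B=9 C=-9 D=0 ZF=0 PC=5
Step 16: PC=5 exec 'SUB A, 1'. After: A=0 B=9 C=-9 D=0 ZF=1 PC=6
Step 17: PC=6 exec 'JNZ 2'. After: A=0 B=9 C=-9 D=0 ZF=1 PC=7
Step 18: PC=7 exec 'MOV A, 1'. After: A=1 B=9 C=-9 D=0 ZF=1 PC=8
Step 19: PC=8 exec 'ADD A, 4'. After: A=5 B=9 C=-9 D=0 ZF=0 PC=9
Step 20: PC=9 exec 'MOV D, 3'. After: A=5 B=9 C=-9 D=3 ZF=0 PC=10
Step 21: PC=10 exec 'MOV C, 2'. After: A=5 B=9 C=2 D=3 ZF=0 PC=11
Step 22: PC=11 exec 'MOV C, 1'. After: A=5 B=9 C=1 D=3 ZF=0 PC=12
Step 23: PC=12 exec 'ADD B, 2'. After: A=5 B=11 C=1 D=3 ZF=0 PC=13
Step 24: PC=13 exec 'HALT'. After: A=5 B=11 C=1 D=3 ZF=0 PC=13 HALTED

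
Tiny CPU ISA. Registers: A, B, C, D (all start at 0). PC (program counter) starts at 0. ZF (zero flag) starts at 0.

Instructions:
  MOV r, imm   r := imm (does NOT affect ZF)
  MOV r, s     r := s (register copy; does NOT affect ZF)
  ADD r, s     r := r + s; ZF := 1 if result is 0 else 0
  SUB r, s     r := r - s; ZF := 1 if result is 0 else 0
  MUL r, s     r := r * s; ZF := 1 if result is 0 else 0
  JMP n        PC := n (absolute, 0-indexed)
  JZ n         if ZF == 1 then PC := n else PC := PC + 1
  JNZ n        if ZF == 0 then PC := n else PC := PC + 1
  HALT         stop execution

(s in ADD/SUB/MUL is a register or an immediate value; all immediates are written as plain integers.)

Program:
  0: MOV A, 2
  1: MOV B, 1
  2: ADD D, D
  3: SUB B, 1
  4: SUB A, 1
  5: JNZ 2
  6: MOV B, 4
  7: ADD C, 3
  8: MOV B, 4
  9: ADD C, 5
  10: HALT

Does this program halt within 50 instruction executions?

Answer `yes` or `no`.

Answer: yes

Derivation:
Step 1: PC=0 exec 'MOV A, 2'. After: A=2 B=0 C=0 D=0 ZF=0 PC=1
Step 2: PC=1 exec 'MOV B, 1'. After: A=2 B=1 C=0 D=0 ZF=0 PC=2
Step 3: PC=2 exec 'ADD D, D'. After: A=2 B=1 C=0 D=0 ZF=1 PC=3
Step 4: PC=3 exec 'SUB B, 1'. After: A=2 B=0 C=0 D=0 ZF=1 PC=4
Step 5: PC=4 exec 'SUB A, 1'. After: A=1 B=0 C=0 D=0 ZF=0 PC=5
Step 6: PC=5 exec 'JNZ 2'. After: A=1 B=0 C=0 D=0 ZF=0 PC=2
Step 7: PC=2 exec 'ADD D, D'. After: A=1 B=0 C=0 D=0 ZF=1 PC=3
Step 8: PC=3 exec 'SUB B, 1'. After: A=1 B=-1 C=0 D=0 ZF=0 PC=4
Step 9: PC=4 exec 'SUB A, 1'. After: A=0 B=-1 C=0 D=0 ZF=1 PC=5
Step 10: PC=5 exec 'JNZ 2'. After: A=0 B=-1 C=0 D=0 ZF=1 PC=6
Step 11: PC=6 exec 'MOV B, 4'. After: A=0 B=4 C=0 D=0 ZF=1 PC=7
Step 12: PC=7 exec 'ADD C, 3'. After: A=0 B=4 C=3 D=0 ZF=0 PC=8
Step 13: PC=8 exec 'MOV B, 4'. After: A=0 B=4 C=3 D=0 ZF=0 PC=9
Step 14: PC=9 exec 'ADD C, 5'. After: A=0 B=4 C=8 D=0 ZF=0 PC=10
Step 15: PC=10 exec 'HALT'. After: A=0 B=4 C=8 D=0 ZF=0 PC=10 HALTED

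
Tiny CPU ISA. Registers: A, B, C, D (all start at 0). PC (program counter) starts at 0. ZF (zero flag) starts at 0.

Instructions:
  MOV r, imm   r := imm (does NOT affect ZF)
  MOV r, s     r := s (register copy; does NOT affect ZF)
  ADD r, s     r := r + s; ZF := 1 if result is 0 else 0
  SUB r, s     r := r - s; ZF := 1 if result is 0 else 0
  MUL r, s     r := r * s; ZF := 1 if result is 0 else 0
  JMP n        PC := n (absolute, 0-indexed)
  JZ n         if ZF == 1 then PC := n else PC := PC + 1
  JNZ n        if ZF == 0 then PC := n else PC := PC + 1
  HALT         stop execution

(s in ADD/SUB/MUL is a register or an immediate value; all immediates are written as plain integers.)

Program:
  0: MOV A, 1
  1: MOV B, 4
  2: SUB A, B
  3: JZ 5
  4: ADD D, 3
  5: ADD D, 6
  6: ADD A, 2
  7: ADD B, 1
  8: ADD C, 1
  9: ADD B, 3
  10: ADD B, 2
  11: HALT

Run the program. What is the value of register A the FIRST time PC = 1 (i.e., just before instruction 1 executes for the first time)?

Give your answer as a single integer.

Step 1: PC=0 exec 'MOV A, 1'. After: A=1 B=0 C=0 D=0 ZF=0 PC=1
First time PC=1: A=1

1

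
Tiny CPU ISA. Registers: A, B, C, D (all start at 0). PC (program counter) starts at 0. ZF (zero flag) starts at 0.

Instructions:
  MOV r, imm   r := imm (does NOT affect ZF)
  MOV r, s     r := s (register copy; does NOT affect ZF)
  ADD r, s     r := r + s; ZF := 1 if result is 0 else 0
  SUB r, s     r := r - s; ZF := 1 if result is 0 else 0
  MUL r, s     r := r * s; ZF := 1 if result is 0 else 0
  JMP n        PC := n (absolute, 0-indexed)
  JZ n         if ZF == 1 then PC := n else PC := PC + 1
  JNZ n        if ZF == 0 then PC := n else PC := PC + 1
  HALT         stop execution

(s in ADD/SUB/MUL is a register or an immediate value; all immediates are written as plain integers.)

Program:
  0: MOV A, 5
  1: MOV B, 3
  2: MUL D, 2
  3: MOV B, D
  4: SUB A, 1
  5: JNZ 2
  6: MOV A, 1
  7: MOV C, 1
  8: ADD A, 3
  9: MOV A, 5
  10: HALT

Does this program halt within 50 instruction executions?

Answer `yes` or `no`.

Step 1: PC=0 exec 'MOV A, 5'. After: A=5 B=0 C=0 D=0 ZF=0 PC=1
Step 2: PC=1 exec 'MOV B, 3'. After: A=5 B=3 C=0 D=0 ZF=0 PC=2
Step 3: PC=2 exec 'MUL D, 2'. After: A=5 B=3 C=0 D=0 ZF=1 PC=3
Step 4: PC=3 exec 'MOV B, D'. After: A=5 B=0 C=0 D=0 ZF=1 PC=4
Step 5: PC=4 exec 'SUB A, 1'. After: A=4 B=0 C=0 D=0 ZF=0 PC=5
Step 6: PC=5 exec 'JNZ 2'. After: A=4 B=0 C=0 D=0 ZF=0 PC=2
Step 7: PC=2 exec 'MUL D, 2'. After: A=4 B=0 C=0 D=0 ZF=1 PC=3
Step 8: PC=3 exec 'MOV B, D'. After: A=4 B=0 C=0 D=0 ZF=1 PC=4
Step 9: PC=4 exec 'SUB A, 1'. After: A=3 B=0 C=0 D=0 ZF=0 PC=5
Step 10: PC=5 exec 'JNZ 2'. After: A=3 B=0 C=0 D=0 ZF=0 PC=2
Step 11: PC=2 exec 'MUL D, 2'. After: A=3 B=0 C=0 D=0 ZF=1 PC=3
Step 12: PC=3 exec 'MOV B, D'. After: A=3 B=0 C=0 D=0 ZF=1 PC=4
Step 13: PC=4 exec 'SUB A, 1'. After: A=2 B=0 C=0 D=0 ZF=0 PC=5
Step 14: PC=5 exec 'JNZ 2'. After: A=2 B=0 C=0 D=0 ZF=0 PC=2
Step 15: PC=2 exec 'MUL D, 2'. After: A=2 B=0 C=0 D=0 ZF=1 PC=3
Step 16: PC=3 exec 'MOV B, D'. After: A=2 B=0 C=0 D=0 ZF=1 PC=4
Step 17: PC=4 exec 'SUB A, 1'. After: A=1 B=0 C=0 D=0 ZF=0 PC=5
Step 18: PC=5 exec 'JNZ 2'. After: A=1 B=0 C=0 D=0 ZF=0 PC=2
Step 19: PC=2 exec 'MUL D, 2'. After: A=1 B=0 C=0 D=0 ZF=1 PC=3
Step 20: PC=3 exec 'MOV B, D'. After: A=1 B=0 C=0 D=0 ZF=1 PC=4
Step 21: PC=4 exec 'SUB A, 1'. After: A=0 B=0 C=0 D=0 ZF=1 PC=5
Step 22: PC=5 exec 'JNZ 2'. After: A=0 B=0 C=0 D=0 ZF=1 PC=6
Step 23: PC=6 exec 'MOV A, 1'. After: A=1 B=0 C=0 D=0 ZF=1 PC=7
Step 24: PC=7 exec 'MOV C, 1'. After: A=1 B=0 C=1 D=0 ZF=1 PC=8
Step 25: PC=8 exec 'ADD A, 3'. After: A=4 B=0 C=1 D=0 ZF=0 PC=9
Step 26: PC=9 exec 'MOV A, 5'. After: A=5 B=0 C=1 D=0 ZF=0 PC=10
Step 27: PC=10 exec 'HALT'. After: A=5 B=0 C=1 D=0 ZF=0 PC=10 HALTED

Answer: yes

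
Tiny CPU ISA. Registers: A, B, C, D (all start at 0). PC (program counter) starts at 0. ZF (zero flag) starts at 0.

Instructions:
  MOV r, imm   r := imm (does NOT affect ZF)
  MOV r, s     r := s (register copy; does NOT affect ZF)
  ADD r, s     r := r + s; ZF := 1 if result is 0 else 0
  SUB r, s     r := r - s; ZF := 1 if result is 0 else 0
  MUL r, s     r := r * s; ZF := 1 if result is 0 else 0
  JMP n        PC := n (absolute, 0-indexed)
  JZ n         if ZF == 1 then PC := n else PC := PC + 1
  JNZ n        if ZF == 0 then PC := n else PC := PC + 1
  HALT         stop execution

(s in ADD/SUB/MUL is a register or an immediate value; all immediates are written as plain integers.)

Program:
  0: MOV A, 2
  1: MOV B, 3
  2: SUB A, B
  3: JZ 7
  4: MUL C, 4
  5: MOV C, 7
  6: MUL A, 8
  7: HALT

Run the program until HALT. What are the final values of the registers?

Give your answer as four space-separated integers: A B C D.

Answer: -8 3 7 0

Derivation:
Step 1: PC=0 exec 'MOV A, 2'. After: A=2 B=0 C=0 D=0 ZF=0 PC=1
Step 2: PC=1 exec 'MOV B, 3'. After: A=2 B=3 C=0 D=0 ZF=0 PC=2
Step 3: PC=2 exec 'SUB A, B'. After: A=-1 B=3 C=0 D=0 ZF=0 PC=3
Step 4: PC=3 exec 'JZ 7'. After: A=-1 B=3 C=0 D=0 ZF=0 PC=4
Step 5: PC=4 exec 'MUL C, 4'. After: A=-1 B=3 C=0 D=0 ZF=1 PC=5
Step 6: PC=5 exec 'MOV C, 7'. After: A=-1 B=3 C=7 D=0 ZF=1 PC=6
Step 7: PC=6 exec 'MUL A, 8'. After: A=-8 B=3 C=7 D=0 ZF=0 PC=7
Step 8: PC=7 exec 'HALT'. After: A=-8 B=3 C=7 D=0 ZF=0 PC=7 HALTED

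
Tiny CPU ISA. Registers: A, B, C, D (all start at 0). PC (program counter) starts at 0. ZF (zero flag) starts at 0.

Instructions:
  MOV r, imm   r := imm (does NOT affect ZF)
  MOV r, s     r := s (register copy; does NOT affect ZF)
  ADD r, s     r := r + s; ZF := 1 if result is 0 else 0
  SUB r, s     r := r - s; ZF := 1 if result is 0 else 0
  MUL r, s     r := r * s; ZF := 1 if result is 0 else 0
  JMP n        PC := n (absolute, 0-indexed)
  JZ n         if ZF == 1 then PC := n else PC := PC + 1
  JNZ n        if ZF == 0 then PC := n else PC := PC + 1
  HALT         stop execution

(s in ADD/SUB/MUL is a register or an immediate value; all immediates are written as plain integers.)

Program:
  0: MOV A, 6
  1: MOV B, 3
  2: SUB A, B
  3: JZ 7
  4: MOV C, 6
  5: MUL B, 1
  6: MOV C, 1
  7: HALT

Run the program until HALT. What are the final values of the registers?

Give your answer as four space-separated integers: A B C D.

Answer: 3 3 1 0

Derivation:
Step 1: PC=0 exec 'MOV A, 6'. After: A=6 B=0 C=0 D=0 ZF=0 PC=1
Step 2: PC=1 exec 'MOV B, 3'. After: A=6 B=3 C=0 D=0 ZF=0 PC=2
Step 3: PC=2 exec 'SUB A, B'. After: A=3 B=3 C=0 D=0 ZF=0 PC=3
Step 4: PC=3 exec 'JZ 7'. After: A=3 B=3 C=0 D=0 ZF=0 PC=4
Step 5: PC=4 exec 'MOV C, 6'. After: A=3 B=3 C=6 D=0 ZF=0 PC=5
Step 6: PC=5 exec 'MUL B, 1'. After: A=3 B=3 C=6 D=0 ZF=0 PC=6
Step 7: PC=6 exec 'MOV C, 1'. After: A=3 B=3 C=1 D=0 ZF=0 PC=7
Step 8: PC=7 exec 'HALT'. After: A=3 B=3 C=1 D=0 ZF=0 PC=7 HALTED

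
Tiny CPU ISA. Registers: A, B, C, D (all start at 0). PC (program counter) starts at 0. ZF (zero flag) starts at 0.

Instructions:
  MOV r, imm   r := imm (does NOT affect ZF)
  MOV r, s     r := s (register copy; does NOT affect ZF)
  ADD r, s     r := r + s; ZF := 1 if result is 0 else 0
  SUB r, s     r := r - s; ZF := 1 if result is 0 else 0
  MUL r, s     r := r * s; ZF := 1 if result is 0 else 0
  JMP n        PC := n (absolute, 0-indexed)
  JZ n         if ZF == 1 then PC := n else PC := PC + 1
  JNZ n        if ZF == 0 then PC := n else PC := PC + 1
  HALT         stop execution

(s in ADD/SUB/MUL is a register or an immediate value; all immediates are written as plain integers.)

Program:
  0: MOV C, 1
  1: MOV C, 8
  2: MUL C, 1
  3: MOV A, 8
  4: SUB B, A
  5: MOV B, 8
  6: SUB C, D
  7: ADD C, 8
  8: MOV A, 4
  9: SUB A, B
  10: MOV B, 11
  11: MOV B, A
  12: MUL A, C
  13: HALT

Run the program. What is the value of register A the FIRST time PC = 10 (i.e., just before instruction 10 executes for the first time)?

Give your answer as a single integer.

Step 1: PC=0 exec 'MOV C, 1'. After: A=0 B=0 C=1 D=0 ZF=0 PC=1
Step 2: PC=1 exec 'MOV C, 8'. After: A=0 B=0 C=8 D=0 ZF=0 PC=2
Step 3: PC=2 exec 'MUL C, 1'. After: A=0 B=0 C=8 D=0 ZF=0 PC=3
Step 4: PC=3 exec 'MOV A, 8'. After: A=8 B=0 C=8 D=0 ZF=0 PC=4
Step 5: PC=4 exec 'SUB B, A'. After: A=8 B=-8 C=8 D=0 ZF=0 PC=5
Step 6: PC=5 exec 'MOV B, 8'. After: A=8 B=8 C=8 D=0 ZF=0 PC=6
Step 7: PC=6 exec 'SUB C, D'. After: A=8 B=8 C=8 D=0 ZF=0 PC=7
Step 8: PC=7 exec 'ADD C, 8'. After: A=8 B=8 C=16 D=0 ZF=0 PC=8
Step 9: PC=8 exec 'MOV A, 4'. After: A=4 B=8 C=16 D=0 ZF=0 PC=9
Step 10: PC=9 exec 'SUB A, B'. After: A=-4 B=8 C=16 D=0 ZF=0 PC=10
First time PC=10: A=-4

-4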